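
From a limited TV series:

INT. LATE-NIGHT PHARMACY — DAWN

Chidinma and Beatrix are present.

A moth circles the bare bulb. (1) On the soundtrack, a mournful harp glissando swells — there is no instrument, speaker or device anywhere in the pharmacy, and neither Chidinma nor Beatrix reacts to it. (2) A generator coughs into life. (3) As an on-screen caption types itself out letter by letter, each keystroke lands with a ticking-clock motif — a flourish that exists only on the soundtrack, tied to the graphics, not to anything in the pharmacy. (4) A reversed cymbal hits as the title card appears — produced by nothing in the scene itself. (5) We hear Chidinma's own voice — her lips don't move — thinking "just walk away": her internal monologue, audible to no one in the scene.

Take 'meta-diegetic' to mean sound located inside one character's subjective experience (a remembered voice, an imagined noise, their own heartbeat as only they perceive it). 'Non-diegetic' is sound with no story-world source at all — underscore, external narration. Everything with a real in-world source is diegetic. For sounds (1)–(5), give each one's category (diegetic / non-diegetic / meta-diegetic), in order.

(1) nothing in the pharmacy produces it and the characters don't hear it — pure soundtrack → non-diegetic.
Sound (2): the sound comes from a generator physically present in the location, so diegetic.
(3) is non-diegetic: sound married to a title/caption — outside the diegesis by definition.
(4) an editorial stinger — it belongs to the cut, not the story world → non-diegetic.
(5) it's Chidinma's unspoken thought, heard only by the audience via her subjectivity → meta-diegetic.

non-diegetic, diegetic, non-diegetic, non-diegetic, meta-diegetic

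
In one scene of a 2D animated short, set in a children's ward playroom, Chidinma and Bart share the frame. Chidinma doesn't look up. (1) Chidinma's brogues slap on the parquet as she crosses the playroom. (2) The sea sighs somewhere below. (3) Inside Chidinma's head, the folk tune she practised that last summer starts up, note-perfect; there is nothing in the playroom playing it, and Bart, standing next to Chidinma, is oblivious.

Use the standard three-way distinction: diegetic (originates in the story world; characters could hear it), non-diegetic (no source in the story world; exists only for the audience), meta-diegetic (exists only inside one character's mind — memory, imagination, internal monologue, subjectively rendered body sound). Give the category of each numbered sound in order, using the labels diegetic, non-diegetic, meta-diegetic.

Sound (1): it's the physical sound of Chidinma moving in the space, so diegetic.
(2) ambient/room sound belonging to the story's physical space → diegetic.
Sound (3): the music is a memory playing inside Chidinma's mind alone; no real-world source, Bart can't hear it, so meta-diegetic.

diegetic, diegetic, meta-diegetic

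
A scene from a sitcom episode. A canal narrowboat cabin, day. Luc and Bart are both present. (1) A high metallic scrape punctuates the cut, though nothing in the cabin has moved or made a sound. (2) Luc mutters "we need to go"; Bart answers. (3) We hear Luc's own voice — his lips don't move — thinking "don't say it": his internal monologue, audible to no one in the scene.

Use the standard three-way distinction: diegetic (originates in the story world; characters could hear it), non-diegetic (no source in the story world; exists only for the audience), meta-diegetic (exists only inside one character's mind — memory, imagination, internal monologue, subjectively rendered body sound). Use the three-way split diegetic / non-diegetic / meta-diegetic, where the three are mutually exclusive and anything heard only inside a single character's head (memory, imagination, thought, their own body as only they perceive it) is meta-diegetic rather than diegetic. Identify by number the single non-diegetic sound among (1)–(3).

1

(1) is non-diegetic: it's a sound-design accent with no in-world source; no one in the scene can hear it.
(2) is diegetic: Luc is a character speaking aloud in the scene.
Sound (3): it's Luc's unspoken thought, heard only by the audience via his subjectivity, so meta-diegetic.
Only (1) is non-diegetic.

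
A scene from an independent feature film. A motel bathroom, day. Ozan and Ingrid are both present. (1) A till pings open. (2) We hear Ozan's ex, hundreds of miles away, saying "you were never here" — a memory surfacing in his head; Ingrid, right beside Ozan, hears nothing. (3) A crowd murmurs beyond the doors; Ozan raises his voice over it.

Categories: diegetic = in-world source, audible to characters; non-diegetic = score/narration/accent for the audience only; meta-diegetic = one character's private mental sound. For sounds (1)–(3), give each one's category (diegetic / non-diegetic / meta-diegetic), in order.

diegetic, meta-diegetic, diegetic

(1) an in-world source (a till); characters could hear it → diegetic.
(2) the voice is a memory playing only inside Ozan's mind; Ingrid can't hear it → meta-diegetic.
(3) is diegetic: ambient/room sound belonging to the story's physical space.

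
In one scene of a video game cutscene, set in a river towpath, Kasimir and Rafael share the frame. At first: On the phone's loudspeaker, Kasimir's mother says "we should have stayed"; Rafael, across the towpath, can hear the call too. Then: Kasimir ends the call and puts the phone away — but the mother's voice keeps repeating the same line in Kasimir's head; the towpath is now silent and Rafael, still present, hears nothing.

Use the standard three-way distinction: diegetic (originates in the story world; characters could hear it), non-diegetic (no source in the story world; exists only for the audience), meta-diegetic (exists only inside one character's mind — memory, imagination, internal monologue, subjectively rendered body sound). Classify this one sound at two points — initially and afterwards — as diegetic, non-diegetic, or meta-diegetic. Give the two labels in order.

Initially: the loudspeaker is an in-world source; both Kasimir and Rafael hear the call → diegetic.
Afterwards: with the phone off, the voice continues only as Kasimir's private mental replay — Rafael can't hear it → meta-diegetic.

diegetic, meta-diegetic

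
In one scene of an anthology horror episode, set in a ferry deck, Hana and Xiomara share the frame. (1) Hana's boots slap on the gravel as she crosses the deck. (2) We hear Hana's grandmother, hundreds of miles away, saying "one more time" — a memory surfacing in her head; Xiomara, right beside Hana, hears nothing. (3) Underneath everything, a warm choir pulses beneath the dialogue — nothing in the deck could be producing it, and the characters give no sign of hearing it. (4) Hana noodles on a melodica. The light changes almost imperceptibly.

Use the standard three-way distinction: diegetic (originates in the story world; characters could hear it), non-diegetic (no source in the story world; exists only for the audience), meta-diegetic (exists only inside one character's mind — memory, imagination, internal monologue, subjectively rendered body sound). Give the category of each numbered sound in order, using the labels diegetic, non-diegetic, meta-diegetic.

(1) is diegetic: it's the physical sound of Hana moving in the space.
Sound (2): a remembered line, private to Hana — not present in the room, not audible to Xiomara, so meta-diegetic.
Sound (3): score with no on-screen or off-screen source; it exists for the audience alone, so non-diegetic.
(4) a character is playing a melodica on screen → diegetic.

diegetic, meta-diegetic, non-diegetic, diegetic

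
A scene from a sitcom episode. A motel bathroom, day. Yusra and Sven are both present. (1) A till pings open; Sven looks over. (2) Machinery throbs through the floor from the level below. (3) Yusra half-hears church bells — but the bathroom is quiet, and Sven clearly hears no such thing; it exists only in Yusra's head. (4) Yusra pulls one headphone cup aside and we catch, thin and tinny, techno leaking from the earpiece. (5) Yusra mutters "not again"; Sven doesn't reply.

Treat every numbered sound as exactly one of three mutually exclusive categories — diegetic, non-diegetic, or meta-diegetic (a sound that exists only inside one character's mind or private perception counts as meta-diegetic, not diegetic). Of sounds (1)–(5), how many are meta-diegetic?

(1) is diegetic: an in-world source (a till); characters could hear it.
Sound (2): ambient/room sound belonging to the story's physical space, so diegetic.
(3) is meta-diegetic: Yusra alone 'hears' it — an imagined sound, not present in the space.
(4) is diegetic: the earpiece is a real device on Yusra's head — source music.
(5) on-screen dialogue — Yusra speaks and Sven is there to hear → diegetic.
Meta-diegetic: (3) — that's 1.

1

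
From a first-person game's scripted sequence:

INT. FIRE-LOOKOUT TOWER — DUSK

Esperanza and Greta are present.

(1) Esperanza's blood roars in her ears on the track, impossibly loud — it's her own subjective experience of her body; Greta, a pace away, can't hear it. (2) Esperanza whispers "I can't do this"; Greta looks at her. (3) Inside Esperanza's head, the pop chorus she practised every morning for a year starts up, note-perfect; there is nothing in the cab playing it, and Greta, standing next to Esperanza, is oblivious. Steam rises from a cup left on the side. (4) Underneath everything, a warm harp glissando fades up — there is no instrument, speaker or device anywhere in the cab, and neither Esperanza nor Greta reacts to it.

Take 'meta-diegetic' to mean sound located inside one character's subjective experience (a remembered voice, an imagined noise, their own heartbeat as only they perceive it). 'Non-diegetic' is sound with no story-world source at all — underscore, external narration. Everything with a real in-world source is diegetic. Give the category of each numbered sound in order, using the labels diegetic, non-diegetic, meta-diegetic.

(1) is meta-diegetic: a subjective body sound — Esperanza's private perception, inaudible to Greta.
Sound (2): Esperanza is a character speaking aloud in the scene, so diegetic.
(3) is meta-diegetic: it lives in Esperanza's subjectivity, not in the cab.
Sound (4): it has no source in the story world and no character can hear it — it's underscore, so non-diegetic.

meta-diegetic, diegetic, meta-diegetic, non-diegetic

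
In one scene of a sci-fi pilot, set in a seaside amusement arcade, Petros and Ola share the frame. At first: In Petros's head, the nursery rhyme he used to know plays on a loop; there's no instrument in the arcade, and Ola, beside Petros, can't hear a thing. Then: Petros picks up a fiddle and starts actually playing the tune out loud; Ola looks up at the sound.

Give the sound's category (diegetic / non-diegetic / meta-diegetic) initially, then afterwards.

meta-diegetic, diegetic

Initially: the tune exists only as Petros's private memory; Ola can't hear it → meta-diegetic.
Afterwards: Petros is now producing it live on a fiddle, in the room, and Ola hears it → diegetic.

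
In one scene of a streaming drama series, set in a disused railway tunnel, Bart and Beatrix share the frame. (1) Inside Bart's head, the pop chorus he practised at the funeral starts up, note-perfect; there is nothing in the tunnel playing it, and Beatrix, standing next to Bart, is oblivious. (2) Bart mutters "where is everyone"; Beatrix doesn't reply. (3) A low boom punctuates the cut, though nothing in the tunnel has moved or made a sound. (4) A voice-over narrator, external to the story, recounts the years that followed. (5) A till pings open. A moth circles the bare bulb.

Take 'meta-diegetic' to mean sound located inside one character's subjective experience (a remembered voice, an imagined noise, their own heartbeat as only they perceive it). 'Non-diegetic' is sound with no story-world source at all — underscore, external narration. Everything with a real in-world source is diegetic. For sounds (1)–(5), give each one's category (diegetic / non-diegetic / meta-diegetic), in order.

(1) the music is a memory playing inside Bart's mind alone; no real-world source, Beatrix can't hear it → meta-diegetic.
(2) is diegetic: Bart is a character speaking aloud in the scene.
Sound (3): nothing in the scene produces it; it's an accent added for the audience, so non-diegetic.
(4) is non-diegetic: the narrator exists outside the story world, addressing only the audience.
(5) an in-world source (a till); characters could hear it → diegetic.

meta-diegetic, diegetic, non-diegetic, non-diegetic, diegetic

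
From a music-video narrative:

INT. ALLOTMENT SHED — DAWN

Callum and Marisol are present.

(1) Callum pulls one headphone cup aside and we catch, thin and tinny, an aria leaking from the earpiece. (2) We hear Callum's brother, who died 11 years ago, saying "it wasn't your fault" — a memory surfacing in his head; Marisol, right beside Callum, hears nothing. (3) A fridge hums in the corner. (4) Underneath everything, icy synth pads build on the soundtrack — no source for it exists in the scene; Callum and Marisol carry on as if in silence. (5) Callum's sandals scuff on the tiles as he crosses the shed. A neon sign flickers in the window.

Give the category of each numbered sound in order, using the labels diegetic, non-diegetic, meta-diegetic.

diegetic, meta-diegetic, diegetic, non-diegetic, diegetic

(1) the earpiece is a real device on Callum's head — source music → diegetic.
(2) it's Callum's recollection rendered as sound; the other character can't hear it → meta-diegetic.
Sound (3): a fridge is part of the location's real environment, so diegetic.
Sound (4): score with no on-screen or off-screen source; it exists for the audience alone, so non-diegetic.
Sound (5): it's the physical sound of Callum moving in the space, so diegetic.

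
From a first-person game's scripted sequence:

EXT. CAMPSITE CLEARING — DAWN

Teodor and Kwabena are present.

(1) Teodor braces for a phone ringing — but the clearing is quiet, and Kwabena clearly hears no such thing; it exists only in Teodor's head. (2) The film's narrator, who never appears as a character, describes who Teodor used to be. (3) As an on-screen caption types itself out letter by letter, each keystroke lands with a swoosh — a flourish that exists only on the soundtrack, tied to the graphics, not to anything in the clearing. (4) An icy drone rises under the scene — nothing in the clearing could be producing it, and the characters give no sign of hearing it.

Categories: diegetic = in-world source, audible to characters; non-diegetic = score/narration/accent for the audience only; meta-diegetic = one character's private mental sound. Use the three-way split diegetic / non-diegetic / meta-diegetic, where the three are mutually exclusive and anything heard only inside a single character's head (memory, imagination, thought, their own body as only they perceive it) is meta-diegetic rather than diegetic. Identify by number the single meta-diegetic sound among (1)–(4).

1

(1) is meta-diegetic: the sound is imagined by Teodor; nothing in the story world is producing it and Kwabena can't hear it.
Sound (2): external voice-over — not a character, not heard by anyone in the scene, so non-diegetic.
(3) sound married to a title/caption — outside the diegesis by definition → non-diegetic.
(4) score with no on-screen or off-screen source; it exists for the audience alone → non-diegetic.
Only (1) is meta-diegetic.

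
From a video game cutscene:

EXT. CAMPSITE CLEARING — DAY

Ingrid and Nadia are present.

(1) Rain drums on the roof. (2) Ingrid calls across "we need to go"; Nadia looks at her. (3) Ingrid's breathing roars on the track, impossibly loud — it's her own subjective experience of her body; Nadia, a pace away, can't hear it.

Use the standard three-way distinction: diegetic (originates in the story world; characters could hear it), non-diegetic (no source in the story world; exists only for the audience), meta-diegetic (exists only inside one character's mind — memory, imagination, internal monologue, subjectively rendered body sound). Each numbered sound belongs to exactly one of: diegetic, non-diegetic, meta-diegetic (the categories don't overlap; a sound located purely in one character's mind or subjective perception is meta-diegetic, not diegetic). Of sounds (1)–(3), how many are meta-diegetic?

1

(1) is diegetic: ambient/room sound belonging to the story's physical space.
(2) is diegetic: Ingrid is a character speaking aloud in the scene.
Sound (3): a subjective body sound — Ingrid's private perception, inaudible to Nadia, so meta-diegetic.
Meta-diegetic: (3) — that's 1.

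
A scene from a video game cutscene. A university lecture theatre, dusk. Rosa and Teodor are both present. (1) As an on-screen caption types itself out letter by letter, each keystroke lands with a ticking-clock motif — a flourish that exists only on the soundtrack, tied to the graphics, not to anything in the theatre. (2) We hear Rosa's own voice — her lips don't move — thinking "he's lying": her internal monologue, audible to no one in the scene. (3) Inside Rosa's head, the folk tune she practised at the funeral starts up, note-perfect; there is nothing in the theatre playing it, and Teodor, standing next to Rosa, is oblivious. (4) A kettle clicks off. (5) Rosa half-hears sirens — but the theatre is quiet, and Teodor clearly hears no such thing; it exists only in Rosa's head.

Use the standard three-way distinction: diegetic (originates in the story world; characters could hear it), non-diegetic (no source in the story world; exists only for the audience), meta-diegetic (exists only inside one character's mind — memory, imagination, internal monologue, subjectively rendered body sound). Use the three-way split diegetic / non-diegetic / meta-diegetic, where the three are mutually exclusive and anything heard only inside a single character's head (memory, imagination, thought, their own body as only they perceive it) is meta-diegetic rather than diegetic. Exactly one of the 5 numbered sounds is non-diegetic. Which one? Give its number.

Sound (1): sound married to a title/caption — outside the diegesis by definition, so non-diegetic.
(2) internal monologue — inside Rosa's mind, not spoken into the scene → meta-diegetic.
(3) is meta-diegetic: it lives in Rosa's subjectivity, not in the theatre.
Sound (4): an in-world source (a kettle); characters could hear it, so diegetic.
(5) Rosa alone 'hears' it — an imagined sound, not present in the space → meta-diegetic.
Only (1) is non-diegetic.

1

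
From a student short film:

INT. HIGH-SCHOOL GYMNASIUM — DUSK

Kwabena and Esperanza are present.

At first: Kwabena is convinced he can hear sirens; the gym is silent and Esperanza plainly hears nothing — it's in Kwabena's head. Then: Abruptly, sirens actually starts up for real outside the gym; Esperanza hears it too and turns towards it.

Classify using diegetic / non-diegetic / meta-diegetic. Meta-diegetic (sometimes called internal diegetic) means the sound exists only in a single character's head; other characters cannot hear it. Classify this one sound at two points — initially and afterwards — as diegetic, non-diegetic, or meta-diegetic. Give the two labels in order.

meta-diegetic, diegetic

Initially: only Kwabena 'hears' it — imagined, in his mind → meta-diegetic.
Afterwards: now there's a real external source and Esperanza hears it too — in the story world → diegetic.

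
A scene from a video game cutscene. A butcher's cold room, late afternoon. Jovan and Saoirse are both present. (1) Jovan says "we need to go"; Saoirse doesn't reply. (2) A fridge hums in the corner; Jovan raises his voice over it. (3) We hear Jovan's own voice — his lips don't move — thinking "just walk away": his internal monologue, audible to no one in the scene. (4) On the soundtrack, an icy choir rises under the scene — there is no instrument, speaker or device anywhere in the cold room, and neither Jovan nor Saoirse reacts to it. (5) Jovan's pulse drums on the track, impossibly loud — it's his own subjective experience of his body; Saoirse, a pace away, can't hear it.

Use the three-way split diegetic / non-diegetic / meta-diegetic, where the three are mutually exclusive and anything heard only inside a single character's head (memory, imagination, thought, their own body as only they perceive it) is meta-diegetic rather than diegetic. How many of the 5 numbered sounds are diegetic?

2

(1) spoken by a character present in the story world → diegetic.
(2) is diegetic: a fridge is part of the location's real environment.
(3) Jovan's thought-voice: a private mental sound no other character can hear → meta-diegetic.
(4) is non-diegetic: nothing in the cold room produces it and the characters don't hear it — pure soundtrack.
(5) a subjective body sound — Jovan's private perception, inaudible to Saoirse → meta-diegetic.
So 2 of the 5 are diegetic: (1), (2).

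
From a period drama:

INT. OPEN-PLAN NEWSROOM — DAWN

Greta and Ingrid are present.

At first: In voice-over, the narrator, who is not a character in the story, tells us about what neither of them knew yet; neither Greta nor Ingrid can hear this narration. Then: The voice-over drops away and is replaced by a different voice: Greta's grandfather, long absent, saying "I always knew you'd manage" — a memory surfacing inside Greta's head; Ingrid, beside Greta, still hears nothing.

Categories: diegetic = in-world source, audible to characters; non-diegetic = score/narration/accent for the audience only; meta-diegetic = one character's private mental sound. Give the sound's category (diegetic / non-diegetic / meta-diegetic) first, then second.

First: the external narrator addresses only the audience — outside the story world → non-diegetic.
Second: the replacement voice is a memory inside Greta's mind specifically → meta-diegetic.

non-diegetic, meta-diegetic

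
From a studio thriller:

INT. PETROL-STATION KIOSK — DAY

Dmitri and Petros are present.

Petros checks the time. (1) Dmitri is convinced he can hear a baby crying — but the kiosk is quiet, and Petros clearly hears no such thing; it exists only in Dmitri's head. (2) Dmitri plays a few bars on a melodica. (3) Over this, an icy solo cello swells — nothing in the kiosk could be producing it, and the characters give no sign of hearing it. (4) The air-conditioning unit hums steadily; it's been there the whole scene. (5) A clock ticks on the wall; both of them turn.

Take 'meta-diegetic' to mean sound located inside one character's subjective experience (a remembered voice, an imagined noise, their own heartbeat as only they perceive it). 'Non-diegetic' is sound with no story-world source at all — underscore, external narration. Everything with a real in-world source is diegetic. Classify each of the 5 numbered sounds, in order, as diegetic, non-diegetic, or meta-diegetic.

(1) the sound is imagined by Dmitri; nothing in the story world is producing it and Petros can't hear it → meta-diegetic.
(2) is diegetic: Dmitri is producing the music live, in the story world.
(3) nothing in the kiosk produces it and the characters don't hear it — pure soundtrack → non-diegetic.
(4) is diegetic: it's the actual ambient sound of the location.
(5) is diegetic: an in-world source (a clock); characters could hear it.

meta-diegetic, diegetic, non-diegetic, diegetic, diegetic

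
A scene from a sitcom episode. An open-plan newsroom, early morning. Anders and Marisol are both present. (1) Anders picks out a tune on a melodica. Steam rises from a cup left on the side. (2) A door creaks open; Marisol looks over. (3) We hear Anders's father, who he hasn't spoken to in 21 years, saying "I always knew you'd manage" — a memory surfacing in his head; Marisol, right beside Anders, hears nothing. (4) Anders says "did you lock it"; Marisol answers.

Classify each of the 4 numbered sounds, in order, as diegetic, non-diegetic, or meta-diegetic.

diegetic, diegetic, meta-diegetic, diegetic

Sound (1): the instrument and the performer are both in the scene, so diegetic.
(2) the sound comes from a door physically present in the location → diegetic.
Sound (3): the voice is a memory playing only inside Anders's mind; Marisol can't hear it, so meta-diegetic.
Sound (4): Anders is a character speaking aloud in the scene, so diegetic.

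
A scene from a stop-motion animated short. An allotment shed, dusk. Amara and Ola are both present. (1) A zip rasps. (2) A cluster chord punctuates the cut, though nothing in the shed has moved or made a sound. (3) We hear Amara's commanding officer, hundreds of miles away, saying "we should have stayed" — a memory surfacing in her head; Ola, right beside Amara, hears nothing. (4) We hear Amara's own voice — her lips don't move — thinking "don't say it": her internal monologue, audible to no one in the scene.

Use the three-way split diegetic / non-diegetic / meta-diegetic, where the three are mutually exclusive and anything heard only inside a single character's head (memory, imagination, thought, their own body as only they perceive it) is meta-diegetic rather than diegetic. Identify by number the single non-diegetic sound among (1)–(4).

(1) is diegetic: an in-world source (a zip); characters could hear it.
(2) an editorial stinger — it belongs to the cut, not the story world → non-diegetic.
(3) it's Amara's recollection rendered as sound; the other character can't hear it → meta-diegetic.
Sound (4): internal monologue — inside Amara's mind, not spoken into the scene, so meta-diegetic.
Only (2) is non-diegetic.

2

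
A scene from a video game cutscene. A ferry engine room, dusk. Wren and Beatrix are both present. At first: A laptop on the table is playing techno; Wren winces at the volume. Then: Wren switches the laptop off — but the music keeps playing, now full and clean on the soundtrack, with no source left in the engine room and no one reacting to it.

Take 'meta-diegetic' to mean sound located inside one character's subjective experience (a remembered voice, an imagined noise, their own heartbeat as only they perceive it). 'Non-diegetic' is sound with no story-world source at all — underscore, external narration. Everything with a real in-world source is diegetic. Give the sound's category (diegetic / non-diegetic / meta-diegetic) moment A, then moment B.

diegetic, non-diegetic

Moment A: a laptop is a real in-scene source and Wren reacts to it → diegetic.
Moment B: there is no longer any in-world source and no one can hear it — it has become underscore → non-diegetic.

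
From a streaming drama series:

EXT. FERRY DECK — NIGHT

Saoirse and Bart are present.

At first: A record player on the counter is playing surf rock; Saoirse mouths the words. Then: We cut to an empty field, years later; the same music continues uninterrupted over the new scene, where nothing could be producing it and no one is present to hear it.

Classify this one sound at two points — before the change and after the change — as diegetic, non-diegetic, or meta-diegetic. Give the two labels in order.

Before the change: a record player is a real in-scene source and Saoirse reacts to it → diegetic.
After the change: there is no longer any in-world source and no one can hear it — it has become underscore → non-diegetic.

diegetic, non-diegetic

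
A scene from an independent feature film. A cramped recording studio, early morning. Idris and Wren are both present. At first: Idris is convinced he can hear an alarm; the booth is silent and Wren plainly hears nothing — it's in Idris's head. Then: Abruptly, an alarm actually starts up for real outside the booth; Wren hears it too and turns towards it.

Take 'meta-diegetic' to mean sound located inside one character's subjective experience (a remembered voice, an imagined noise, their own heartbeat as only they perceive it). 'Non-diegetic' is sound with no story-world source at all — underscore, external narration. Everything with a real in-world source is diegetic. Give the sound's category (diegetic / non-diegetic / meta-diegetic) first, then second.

First: only Idris 'hears' it — imagined, in his mind → meta-diegetic.
Second: now there's a real external source and Wren hears it too — in the story world → diegetic.

meta-diegetic, diegetic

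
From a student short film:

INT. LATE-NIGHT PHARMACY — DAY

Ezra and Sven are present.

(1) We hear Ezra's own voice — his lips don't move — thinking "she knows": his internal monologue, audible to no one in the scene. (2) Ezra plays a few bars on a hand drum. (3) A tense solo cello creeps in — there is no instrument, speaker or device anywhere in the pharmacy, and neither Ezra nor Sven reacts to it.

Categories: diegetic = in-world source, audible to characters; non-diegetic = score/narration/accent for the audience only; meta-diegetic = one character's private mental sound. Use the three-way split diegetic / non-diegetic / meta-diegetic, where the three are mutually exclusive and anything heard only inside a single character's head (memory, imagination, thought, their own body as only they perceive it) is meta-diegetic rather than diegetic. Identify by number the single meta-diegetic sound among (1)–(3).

1

Sound (1): internal monologue — inside Ezra's mind, not spoken into the scene, so meta-diegetic.
Sound (2): a character is playing a hand drum on screen, so diegetic.
Sound (3): it has no source in the story world and no character can hear it — it's underscore, so non-diegetic.
Only (1) is meta-diegetic.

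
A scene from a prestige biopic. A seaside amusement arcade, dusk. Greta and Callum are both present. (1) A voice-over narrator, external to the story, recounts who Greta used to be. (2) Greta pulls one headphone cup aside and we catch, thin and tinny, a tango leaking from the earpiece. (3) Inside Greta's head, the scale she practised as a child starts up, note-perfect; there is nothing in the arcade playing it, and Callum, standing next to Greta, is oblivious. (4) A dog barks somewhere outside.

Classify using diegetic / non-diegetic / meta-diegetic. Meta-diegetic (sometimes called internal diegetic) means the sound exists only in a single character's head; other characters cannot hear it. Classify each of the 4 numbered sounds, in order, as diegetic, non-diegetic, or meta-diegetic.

(1) external voice-over — not a character, not heard by anyone in the scene → non-diegetic.
Sound (2): it's leaking from a physical pair of headphones in the scene, so diegetic.
(3) is meta-diegetic: it lives in Greta's subjectivity, not in the arcade.
Sound (4): an in-world source (a dog); characters could hear it, so diegetic.

non-diegetic, diegetic, meta-diegetic, diegetic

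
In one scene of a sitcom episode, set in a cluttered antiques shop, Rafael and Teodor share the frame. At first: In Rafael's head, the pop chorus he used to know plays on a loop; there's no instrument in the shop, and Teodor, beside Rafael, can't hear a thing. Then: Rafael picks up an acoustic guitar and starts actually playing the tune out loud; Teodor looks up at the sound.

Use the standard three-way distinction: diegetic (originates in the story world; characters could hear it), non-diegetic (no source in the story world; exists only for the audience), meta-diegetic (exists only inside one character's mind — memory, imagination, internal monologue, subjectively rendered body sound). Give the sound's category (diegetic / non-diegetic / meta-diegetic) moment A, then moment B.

meta-diegetic, diegetic

Moment A: the tune exists only as Rafael's private memory; Teodor can't hear it → meta-diegetic.
Moment B: Rafael is now producing it live on an acoustic guitar, in the room, and Teodor hears it → diegetic.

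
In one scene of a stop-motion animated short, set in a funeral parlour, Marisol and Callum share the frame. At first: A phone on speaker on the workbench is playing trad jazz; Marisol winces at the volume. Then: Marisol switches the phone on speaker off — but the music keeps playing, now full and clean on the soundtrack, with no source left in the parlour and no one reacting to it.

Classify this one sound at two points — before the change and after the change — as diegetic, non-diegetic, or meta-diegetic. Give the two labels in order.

diegetic, non-diegetic

Before the change: a phone on speaker is a real in-scene source and Marisol reacts to it → diegetic.
After the change: there is no longer any in-world source and no one can hear it — it has become underscore → non-diegetic.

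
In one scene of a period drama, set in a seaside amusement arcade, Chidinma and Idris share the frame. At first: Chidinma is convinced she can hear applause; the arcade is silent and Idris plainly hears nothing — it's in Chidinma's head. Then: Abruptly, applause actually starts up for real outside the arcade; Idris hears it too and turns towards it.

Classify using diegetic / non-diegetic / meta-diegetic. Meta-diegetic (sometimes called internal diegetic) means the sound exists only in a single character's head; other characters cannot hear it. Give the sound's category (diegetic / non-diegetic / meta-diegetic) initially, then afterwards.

Initially: only Chidinma 'hears' it — imagined, in her mind → meta-diegetic.
Afterwards: now there's a real external source and Idris hears it too — in the story world → diegetic.

meta-diegetic, diegetic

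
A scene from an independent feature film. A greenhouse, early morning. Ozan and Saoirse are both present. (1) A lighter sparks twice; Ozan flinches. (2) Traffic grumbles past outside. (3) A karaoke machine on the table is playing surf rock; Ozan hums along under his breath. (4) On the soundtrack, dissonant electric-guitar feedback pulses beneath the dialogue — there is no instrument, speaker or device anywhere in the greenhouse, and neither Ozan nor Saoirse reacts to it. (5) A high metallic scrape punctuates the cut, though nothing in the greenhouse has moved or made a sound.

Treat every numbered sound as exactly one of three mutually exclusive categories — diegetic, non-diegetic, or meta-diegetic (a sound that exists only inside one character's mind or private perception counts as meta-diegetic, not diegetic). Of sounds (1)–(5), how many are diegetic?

Sound (1): the sound comes from a lighter physically present in the location, so diegetic.
(2) is diegetic: it's the actual ambient sound of the location.
(3) is diegetic: source music from a karaoke machine, which exists in the story world.
Sound (4): score with no on-screen or off-screen source; it exists for the audience alone, so non-diegetic.
Sound (5): nothing in the scene produces it; it's an accent added for the audience, so non-diegetic.
Diegetic: (1), (2), (3) — that's 3.

3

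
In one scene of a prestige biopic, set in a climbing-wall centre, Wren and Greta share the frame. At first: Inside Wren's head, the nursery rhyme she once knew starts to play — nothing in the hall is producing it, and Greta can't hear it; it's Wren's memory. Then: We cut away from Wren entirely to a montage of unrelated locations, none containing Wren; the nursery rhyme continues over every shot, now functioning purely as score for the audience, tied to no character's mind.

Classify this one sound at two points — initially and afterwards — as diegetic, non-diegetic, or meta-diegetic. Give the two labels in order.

Initially: the music lives inside Wren's mind alone; Greta can't hear it → meta-diegetic.
Afterwards: once it plays over shots Wren isn't in, detached from any character's subjectivity, it's conventional underscore → non-diegetic.

meta-diegetic, non-diegetic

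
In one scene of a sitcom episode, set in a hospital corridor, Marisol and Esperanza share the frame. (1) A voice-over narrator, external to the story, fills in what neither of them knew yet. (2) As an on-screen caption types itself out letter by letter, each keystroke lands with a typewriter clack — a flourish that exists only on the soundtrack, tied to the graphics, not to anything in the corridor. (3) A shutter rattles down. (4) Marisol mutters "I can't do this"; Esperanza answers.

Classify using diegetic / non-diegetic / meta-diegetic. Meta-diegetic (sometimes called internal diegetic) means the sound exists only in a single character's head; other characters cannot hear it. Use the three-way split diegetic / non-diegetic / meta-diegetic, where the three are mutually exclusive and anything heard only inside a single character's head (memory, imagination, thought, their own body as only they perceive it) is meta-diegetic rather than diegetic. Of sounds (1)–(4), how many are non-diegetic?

2

Sound (1): commentary laid over the scene from outside the fiction, so non-diegetic.
(2) is non-diegetic: sound married to a title/caption — outside the diegesis by definition.
(3) is diegetic: the sound comes from a shutter physically present in the location.
(4) is diegetic: Marisol is a character speaking aloud in the scene.
So 2 of the 4 are non-diegetic: (1), (2).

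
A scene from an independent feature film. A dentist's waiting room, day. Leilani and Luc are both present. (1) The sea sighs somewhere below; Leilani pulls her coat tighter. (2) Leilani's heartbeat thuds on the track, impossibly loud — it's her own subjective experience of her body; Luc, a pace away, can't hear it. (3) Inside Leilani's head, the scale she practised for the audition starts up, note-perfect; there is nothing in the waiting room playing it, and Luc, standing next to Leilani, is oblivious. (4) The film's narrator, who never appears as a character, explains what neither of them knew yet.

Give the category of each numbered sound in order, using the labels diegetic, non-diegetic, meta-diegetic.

Sound (1): ambient/room sound belonging to the story's physical space, so diegetic.
(2) is meta-diegetic: it's Leilani's internal bodily sensation rendered as sound; only Leilani 'hears' it.
Sound (3): the music is a memory playing inside Leilani's mind alone; no real-world source, Luc can't hear it, so meta-diegetic.
Sound (4): the narrator exists outside the story world, addressing only the audience, so non-diegetic.

diegetic, meta-diegetic, meta-diegetic, non-diegetic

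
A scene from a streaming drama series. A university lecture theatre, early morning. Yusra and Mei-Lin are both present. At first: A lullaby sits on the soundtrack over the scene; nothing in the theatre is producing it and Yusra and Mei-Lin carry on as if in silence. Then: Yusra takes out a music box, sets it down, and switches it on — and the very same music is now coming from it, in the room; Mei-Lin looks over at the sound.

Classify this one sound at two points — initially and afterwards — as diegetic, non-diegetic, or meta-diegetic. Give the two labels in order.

non-diegetic, diegetic

Initially: no in-world source exists and no character can hear it — underscore → non-diegetic.
Afterwards: a music box is now a real source in the story world and the characters hear it → diegetic.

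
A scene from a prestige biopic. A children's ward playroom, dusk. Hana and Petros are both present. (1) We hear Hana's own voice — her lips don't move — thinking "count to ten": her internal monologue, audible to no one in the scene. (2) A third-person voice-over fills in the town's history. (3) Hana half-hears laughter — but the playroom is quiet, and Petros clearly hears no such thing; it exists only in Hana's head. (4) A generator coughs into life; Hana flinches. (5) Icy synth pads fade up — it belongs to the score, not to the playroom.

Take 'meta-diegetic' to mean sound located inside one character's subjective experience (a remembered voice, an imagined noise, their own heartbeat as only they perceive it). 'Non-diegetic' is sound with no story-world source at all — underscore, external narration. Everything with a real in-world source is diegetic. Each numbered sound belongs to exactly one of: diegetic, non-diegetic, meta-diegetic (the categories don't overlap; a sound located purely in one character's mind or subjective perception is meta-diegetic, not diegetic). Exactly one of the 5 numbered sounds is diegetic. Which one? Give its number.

Sound (1): Hana's thought-voice: a private mental sound no other character can hear, so meta-diegetic.
(2) is non-diegetic: the narrator exists outside the story world, addressing only the audience.
(3) subjective to Hana: the playroom is silent and Petros hears nothing → meta-diegetic.
(4) is diegetic: the sound comes from a generator physically present in the location.
(5) nothing in the playroom produces it and the characters don't hear it — pure soundtrack → non-diegetic.
Only (4) is diegetic.

4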